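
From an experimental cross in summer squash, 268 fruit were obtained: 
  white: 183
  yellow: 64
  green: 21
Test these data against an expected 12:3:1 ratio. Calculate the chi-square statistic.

Under the 12:3:1 hypothesis (Σ ratio = 16, N = 268):
  white: 268 × 12/16 = 201
  yellow: 268 × 3/16 = 50.25
  green: 268 × 1/16 = 16.75
χ² = Σ (O − E)² / E
  white: (183 − 201)² / 201 = 1.6119
  yellow: (64 − 50.25)² / 50.25 = 3.7624
  green: (21 − 16.75)² / 16.75 = 1.0784
χ² = 1.6119 + 3.7624 + 1.0784 = 6.4527 ≈ 6.453

6.453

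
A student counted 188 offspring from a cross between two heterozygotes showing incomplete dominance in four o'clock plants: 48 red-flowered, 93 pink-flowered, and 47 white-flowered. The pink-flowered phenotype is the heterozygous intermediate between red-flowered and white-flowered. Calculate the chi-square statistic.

0.032

With incomplete dominance, a heterozygote × heterozygote cross gives a 1:2:1 phenotypic ratio.
Expected counts for N = 188 under a 1:2:1 ratio (total parts = 4):
  red-flowered: 188 × 1/4 = 47
  pink-flowered: 188 × 2/4 = 94
  white-flowered: 188 × 1/4 = 47
χ² = Σ (O − E)² / E
  red-flowered: (48 − 47)² / 47 = 0.0213
  pink-flowered: (93 − 94)² / 94 = 0.0106
  white-flowered: (47 − 47)² / 47 = 0.0000
χ² = 0.0213 + 0.0106 + 0.0000 = 0.0319 ≈ 0.032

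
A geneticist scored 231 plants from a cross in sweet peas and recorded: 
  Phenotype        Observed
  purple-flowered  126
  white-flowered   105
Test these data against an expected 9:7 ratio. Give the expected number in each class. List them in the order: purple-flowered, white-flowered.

Expected counts for N = 231 under a 9:7 ratio (total parts = 16):
  purple-flowered: 231 × 9/16 = 129.9375
  white-flowered: 231 × 7/16 = 101.0625

129.9375, 101.0625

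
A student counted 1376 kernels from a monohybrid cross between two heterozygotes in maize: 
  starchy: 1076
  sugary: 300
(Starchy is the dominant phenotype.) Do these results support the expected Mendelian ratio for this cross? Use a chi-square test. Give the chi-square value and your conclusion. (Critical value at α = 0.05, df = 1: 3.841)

7.504; not consistent

For a monohybrid cross between heterozygotes with complete dominance, the expected phenotypic ratio is 3:1.
The 3:1 ratio has 4 parts, so with N = 1376 the expected counts are:
  starchy: 1376 × 3/4 = 1032
  sugary: 1376 × 1/4 = 344
χ² = Σ (O − E)² / E
  starchy: (1076 − 1032)² / 1032 = 1.8760
  sugary: (300 − 344)² / 344 = 5.6279
χ² = 1.8760 + 5.6279 = 7.5039 ≈ 7.504
Degrees of freedom = 2 − 1 = 1; critical value at α = 0.05 is 3.841.
Since 7.504 > 3.841, we reject the null hypothesis — the data do not fit the 3:1 ratio.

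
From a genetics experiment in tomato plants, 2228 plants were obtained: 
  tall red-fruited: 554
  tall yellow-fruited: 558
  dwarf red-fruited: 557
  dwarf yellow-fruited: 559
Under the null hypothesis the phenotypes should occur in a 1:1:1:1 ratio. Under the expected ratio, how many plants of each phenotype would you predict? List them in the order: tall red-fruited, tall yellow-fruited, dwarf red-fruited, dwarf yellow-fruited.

557, 557, 557, 557

Total ratio parts = 4. Expected numbers out of 2228:
  tall red-fruited: 2228 × 1/4 = 557
  tall yellow-fruited: 2228 × 1/4 = 557
  dwarf red-fruited: 2228 × 1/4 = 557
  dwarf yellow-fruited: 2228 × 1/4 = 557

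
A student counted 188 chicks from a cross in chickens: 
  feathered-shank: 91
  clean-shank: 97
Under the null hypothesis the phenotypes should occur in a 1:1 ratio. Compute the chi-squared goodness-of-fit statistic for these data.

0.191

The 1:1 ratio has 2 parts, so with N = 188 the expected counts are:
  feathered-shank: 188 × 1/2 = 94
  clean-shank: 188 × 1/2 = 94
χ² = Σ (O − E)² / E
  feathered-shank: (91 − 94)² / 94 = 0.0957
  clean-shank: (97 − 94)² / 94 = 0.0957
χ² = 0.0957 + 0.0957 = 0.1914 ≈ 0.191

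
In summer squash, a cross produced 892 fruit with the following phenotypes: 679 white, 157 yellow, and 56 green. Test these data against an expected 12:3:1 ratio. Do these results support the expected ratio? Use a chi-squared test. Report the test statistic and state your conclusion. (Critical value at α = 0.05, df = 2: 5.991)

0.779; consistent

Under the 12:3:1 hypothesis (Σ ratio = 16, N = 892):
  white: 892 × 12/16 = 669
  yellow: 892 × 3/16 = 167.25
  green: 892 × 1/16 = 55.75
χ² = Σ (O − E)² / E
  white: (679 − 669)² / 669 = 0.1495
  yellow: (157 − 167.25)² / 167.25 = 0.6282
  green: (56 − 55.75)² / 55.75 = 0.0011
χ² = 0.1495 + 0.6282 + 0.0011 = 0.7788 ≈ 0.779
Degrees of freedom = 3 − 1 = 2; critical value at α = 0.05 is 5.991.
Since 0.779 < 5.991, we fail to reject the null hypothesis — the data are consistent with the 12:3:1 ratio.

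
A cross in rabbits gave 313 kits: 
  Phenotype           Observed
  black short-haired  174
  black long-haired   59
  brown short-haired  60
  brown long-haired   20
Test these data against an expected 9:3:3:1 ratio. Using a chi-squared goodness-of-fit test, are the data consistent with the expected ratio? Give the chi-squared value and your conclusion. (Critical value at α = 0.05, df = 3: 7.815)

Under the 9:3:3:1 hypothesis (Σ ratio = 16, N = 313):
  black short-haired: 313 × 9/16 = 176.0625
  black long-haired: 313 × 3/16 = 58.6875
  brown short-haired: 313 × 3/16 = 58.6875
  brown long-haired: 313 × 1/16 = 19.5625
χ² = Σ (O − E)² / E
  black short-haired: (174 − 176.0625)² / 176.0625 = 0.0242
  black long-haired: (59 − 58.6875)² / 58.6875 = 0.0017
  brown short-haired: (60 − 58.6875)² / 58.6875 = 0.0294
  brown long-haired: (20 − 19.5625)² / 19.5625 = 0.0098
χ² = 0.0242 + 0.0017 + 0.0294 + 0.0098 = 0.0651 ≈ 0.065
Degrees of freedom = 4 − 1 = 3; critical value at α = 0.05 is 7.815.
Since 0.065 < 7.815, we fail to reject the null hypothesis — the data are consistent with the 9:3:3:1 ratio.

0.065; consistent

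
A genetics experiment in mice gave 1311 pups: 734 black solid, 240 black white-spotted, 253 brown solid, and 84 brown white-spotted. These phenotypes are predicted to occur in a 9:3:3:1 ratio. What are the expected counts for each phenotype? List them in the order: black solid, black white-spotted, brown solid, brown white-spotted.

The 9:3:3:1 ratio has 16 parts, so with N = 1311 the expected counts are:
  black solid: 1311 × 9/16 = 737.4375
  black white-spotted: 1311 × 3/16 = 245.8125
  brown solid: 1311 × 3/16 = 245.8125
  brown white-spotted: 1311 × 1/16 = 81.9375

737.4375, 245.8125, 245.8125, 81.9375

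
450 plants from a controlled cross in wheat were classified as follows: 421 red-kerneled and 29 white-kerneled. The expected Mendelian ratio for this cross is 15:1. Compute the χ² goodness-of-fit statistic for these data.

Total ratio parts = 16. Expected numbers out of 450:
  red-kerneled: 450 × 15/16 = 421.875
  white-kerneled: 450 × 1/16 = 28.125
χ² = Σ (O − E)² / E
  red-kerneled: (421 − 421.875)² / 421.875 = 0.0018
  white-kerneled: (29 − 28.125)² / 28.125 = 0.0272
χ² = 0.0018 + 0.0272 = 0.029

0.029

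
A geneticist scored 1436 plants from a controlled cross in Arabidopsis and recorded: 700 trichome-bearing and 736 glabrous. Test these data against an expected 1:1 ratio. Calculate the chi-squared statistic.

Under the 1:1 hypothesis (Σ ratio = 2, N = 1436):
  trichome-bearing: 1436 × 1/2 = 718
  glabrous: 1436 × 1/2 = 718
χ² = Σ (O − E)² / E
  trichome-bearing: (700 − 718)² / 718 = 0.4513
  glabrous: (736 − 718)² / 718 = 0.4513
χ² = 0.4513 + 0.4513 = 0.9026 ≈ 0.903

0.903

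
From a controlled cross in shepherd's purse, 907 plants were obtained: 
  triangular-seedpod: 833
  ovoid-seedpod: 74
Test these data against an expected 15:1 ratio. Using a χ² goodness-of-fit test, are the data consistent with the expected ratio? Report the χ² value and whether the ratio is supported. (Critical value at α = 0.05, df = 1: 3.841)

5.640; not consistent

The 15:1 ratio has 16 parts, so with N = 907 the expected counts are:
  triangular-seedpod: 907 × 15/16 = 850.3125
  ovoid-seedpod: 907 × 1/16 = 56.6875
χ² = Σ (O − E)² / E
  triangular-seedpod: (833 − 850.3125)² / 850.3125 = 0.3525
  ovoid-seedpod: (74 − 56.6875)² / 56.6875 = 5.2873
χ² = 0.3525 + 5.2873 = 5.6398 ≈ 5.640
Degrees of freedom = 2 − 1 = 1; critical value at α = 0.05 is 3.841.
Since 5.640 > 3.841, we reject the null hypothesis — the data do not fit the 15:1 ratio.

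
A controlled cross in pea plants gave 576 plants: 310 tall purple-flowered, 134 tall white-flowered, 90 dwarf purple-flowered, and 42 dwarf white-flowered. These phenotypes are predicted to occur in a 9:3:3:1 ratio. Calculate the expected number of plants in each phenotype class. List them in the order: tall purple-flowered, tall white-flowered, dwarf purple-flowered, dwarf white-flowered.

324, 108, 108, 36

Total ratio parts = 16. Expected numbers out of 576:
  tall purple-flowered: 576 × 9/16 = 324
  tall white-flowered: 576 × 3/16 = 108
  dwarf purple-flowered: 576 × 3/16 = 108
  dwarf white-flowered: 576 × 1/16 = 36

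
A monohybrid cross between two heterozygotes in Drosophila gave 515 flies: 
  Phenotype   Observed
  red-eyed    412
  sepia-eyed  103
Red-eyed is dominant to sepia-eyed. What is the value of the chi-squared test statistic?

For a monohybrid cross between heterozygotes with complete dominance, the expected phenotypic ratio is 3:1.
The 3:1 ratio has 4 parts, so with N = 515 the expected counts are:
  red-eyed: 515 × 3/4 = 386.25
  sepia-eyed: 515 × 1/4 = 128.75
χ² = Σ (O − E)² / E
  red-eyed: (412 − 386.25)² / 386.25 = 1.7167
  sepia-eyed: (103 − 128.75)² / 128.75 = 5.1500
χ² = 1.7167 + 5.1500 = 6.8667 ≈ 6.867

6.867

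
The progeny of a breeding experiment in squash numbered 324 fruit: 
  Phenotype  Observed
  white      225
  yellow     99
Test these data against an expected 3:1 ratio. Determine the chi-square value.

Expected counts for N = 324 under a 3:1 ratio (total parts = 4):
  white: 324 × 3/4 = 243
  yellow: 324 × 1/4 = 81
χ² = Σ (O − E)² / E
  white: (225 − 243)² / 243 = 1.3333
  yellow: (99 − 81)² / 81 = 4.0000
χ² = 1.3333 + 4.0000 = 5.3333 ≈ 5.333

5.333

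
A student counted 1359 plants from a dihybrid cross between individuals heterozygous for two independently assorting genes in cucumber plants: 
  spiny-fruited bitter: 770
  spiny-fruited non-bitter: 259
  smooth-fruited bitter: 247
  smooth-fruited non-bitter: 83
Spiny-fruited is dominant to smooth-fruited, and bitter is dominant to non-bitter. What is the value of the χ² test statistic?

0.393

A dihybrid F₂ with independent assortment and complete dominance at both loci gives a 9:3:3:1 phenotypic ratio.
Expected counts for N = 1359 under a 9:3:3:1 ratio (total parts = 16):
  spiny-fruited bitter: 1359 × 9/16 = 764.4375
  spiny-fruited non-bitter: 1359 × 3/16 = 254.8125
  smooth-fruited bitter: 1359 × 3/16 = 254.8125
  smooth-fruited non-bitter: 1359 × 1/16 = 84.9375
χ² = Σ (O − E)² / E
  spiny-fruited bitter: (770 − 764.4375)² / 764.4375 = 0.0405
  spiny-fruited non-bitter: (259 − 254.8125)² / 254.8125 = 0.0688
  smooth-fruited bitter: (247 − 254.8125)² / 254.8125 = 0.2395
  smooth-fruited non-bitter: (83 − 84.9375)² / 84.9375 = 0.0442
χ² = 0.0405 + 0.0688 + 0.2395 + 0.0442 = 0.393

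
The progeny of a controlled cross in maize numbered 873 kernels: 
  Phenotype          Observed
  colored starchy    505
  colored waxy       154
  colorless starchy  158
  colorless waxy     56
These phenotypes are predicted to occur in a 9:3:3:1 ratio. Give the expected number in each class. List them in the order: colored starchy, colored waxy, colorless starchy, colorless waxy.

Total ratio parts = 16. Expected numbers out of 873:
  colored starchy: 873 × 9/16 = 491.0625
  colored waxy: 873 × 3/16 = 163.6875
  colorless starchy: 873 × 3/16 = 163.6875
  colorless waxy: 873 × 1/16 = 54.5625

491.0625, 163.6875, 163.6875, 54.5625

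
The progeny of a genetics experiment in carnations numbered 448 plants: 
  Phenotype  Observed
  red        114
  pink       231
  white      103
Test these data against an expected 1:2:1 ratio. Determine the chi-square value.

0.978

Total ratio parts = 4. Expected numbers out of 448:
  red: 448 × 1/4 = 112
  pink: 448 × 2/4 = 224
  white: 448 × 1/4 = 112
χ² = Σ (O − E)² / E
  red: (114 − 112)² / 112 = 0.0357
  pink: (231 − 224)² / 224 = 0.2188
  white: (103 − 112)² / 112 = 0.7232
χ² = 0.0357 + 0.2188 + 0.7232 = 0.9777 ≈ 0.978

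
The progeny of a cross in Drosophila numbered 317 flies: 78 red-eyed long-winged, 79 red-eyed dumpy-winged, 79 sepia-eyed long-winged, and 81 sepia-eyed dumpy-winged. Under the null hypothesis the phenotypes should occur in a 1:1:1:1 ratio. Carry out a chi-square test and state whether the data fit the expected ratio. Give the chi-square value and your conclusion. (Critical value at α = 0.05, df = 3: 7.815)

Total ratio parts = 4. Expected numbers out of 317:
  red-eyed long-winged: 317 × 1/4 = 79.25
  red-eyed dumpy-winged: 317 × 1/4 = 79.25
  sepia-eyed long-winged: 317 × 1/4 = 79.25
  sepia-eyed dumpy-winged: 317 × 1/4 = 79.25
χ² = Σ (O − E)² / E
  red-eyed long-winged: (78 − 79.25)² / 79.25 = 0.0197
  red-eyed dumpy-winged: (79 − 79.25)² / 79.25 = 0.0008
  sepia-eyed long-winged: (79 − 79.25)² / 79.25 = 0.0008
  sepia-eyed dumpy-winged: (81 − 79.25)² / 79.25 = 0.0386
χ² = 0.0197 + 0.0008 + 0.0008 + 0.0386 = 0.0599 ≈ 0.060
Degrees of freedom = 4 − 1 = 3; critical value at α = 0.05 is 7.815.
Since 0.060 < 7.815, we fail to reject the null hypothesis — the data are consistent with the 1:1:1:1 ratio.

0.060; consistent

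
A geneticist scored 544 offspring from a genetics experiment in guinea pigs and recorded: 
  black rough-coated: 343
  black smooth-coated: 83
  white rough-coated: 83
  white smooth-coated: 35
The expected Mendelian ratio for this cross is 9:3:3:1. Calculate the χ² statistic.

Total ratio parts = 16. Expected numbers out of 544:
  black rough-coated: 544 × 9/16 = 306
  black smooth-coated: 544 × 3/16 = 102
  white rough-coated: 544 × 3/16 = 102
  white smooth-coated: 544 × 1/16 = 34
χ² = Σ (O − E)² / E
  black rough-coated: (343 − 306)² / 306 = 4.4739
  black smooth-coated: (83 − 102)² / 102 = 3.5392
  white rough-coated: (83 − 102)² / 102 = 3.5392
  white smooth-coated: (35 − 34)² / 34 = 0.0294
χ² = 4.4739 + 3.5392 + 3.5392 + 0.0294 = 11.5817 ≈ 11.582

11.582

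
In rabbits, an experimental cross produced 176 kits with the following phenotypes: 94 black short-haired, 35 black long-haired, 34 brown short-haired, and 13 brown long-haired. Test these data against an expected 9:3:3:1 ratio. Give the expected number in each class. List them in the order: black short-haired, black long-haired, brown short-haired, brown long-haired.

99, 33, 33, 11

The 9:3:3:1 ratio has 16 parts, so with N = 176 the expected counts are:
  black short-haired: 176 × 9/16 = 99
  black long-haired: 176 × 3/16 = 33
  brown short-haired: 176 × 3/16 = 33
  brown long-haired: 176 × 1/16 = 11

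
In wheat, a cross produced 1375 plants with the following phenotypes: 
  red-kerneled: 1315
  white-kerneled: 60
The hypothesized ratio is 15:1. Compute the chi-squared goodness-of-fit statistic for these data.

8.350

The 15:1 ratio has 16 parts, so with N = 1375 the expected counts are:
  red-kerneled: 1375 × 15/16 = 1289.0625
  white-kerneled: 1375 × 1/16 = 85.9375
χ² = Σ (O − E)² / E
  red-kerneled: (1315 − 1289.0625)² / 1289.0625 = 0.5219
  white-kerneled: (60 − 85.9375)² / 85.9375 = 7.8284
χ² = 0.5219 + 7.8284 = 8.3503 ≈ 8.350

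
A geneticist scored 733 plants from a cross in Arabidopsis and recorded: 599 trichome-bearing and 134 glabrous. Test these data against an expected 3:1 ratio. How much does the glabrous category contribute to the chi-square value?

13.236

Under the 3:1 hypothesis (Σ ratio = 4, N = 733):
  trichome-bearing: 733 × 3/4 = 549.75
  glabrous: 733 × 1/4 = 183.25
Contribution of glabrous: (134 − 183.25)² / 183.25 = 13.2364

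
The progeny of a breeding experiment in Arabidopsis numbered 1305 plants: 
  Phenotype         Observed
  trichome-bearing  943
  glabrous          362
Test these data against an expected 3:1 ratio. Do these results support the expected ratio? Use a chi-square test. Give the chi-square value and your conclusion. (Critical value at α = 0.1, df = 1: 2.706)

Total ratio parts = 4. Expected numbers out of 1305:
  trichome-bearing: 1305 × 3/4 = 978.75
  glabrous: 1305 × 1/4 = 326.25
χ² = Σ (O − E)² / E
  trichome-bearing: (943 − 978.75)² / 978.75 = 1.3058
  glabrous: (362 − 326.25)² / 326.25 = 3.9174
χ² = 1.3058 + 3.9174 = 5.2232 ≈ 5.223
Degrees of freedom = 2 − 1 = 1; critical value at α = 0.1 is 2.706.
Since 5.223 > 2.706, we reject the null hypothesis — the data do not fit the 3:1 ratio.

5.223; not consistent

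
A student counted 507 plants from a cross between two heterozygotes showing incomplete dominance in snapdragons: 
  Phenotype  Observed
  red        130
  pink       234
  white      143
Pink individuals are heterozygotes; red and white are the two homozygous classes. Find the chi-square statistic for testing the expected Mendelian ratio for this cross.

With incomplete dominance, a heterozygote × heterozygote cross gives a 1:2:1 phenotypic ratio.
Under the 1:2:1 hypothesis (Σ ratio = 4, N = 507):
  red: 507 × 1/4 = 126.75
  pink: 507 × 2/4 = 253.5
  white: 507 × 1/4 = 126.75
χ² = Σ (O − E)² / E
  red: (130 − 126.75)² / 126.75 = 0.0833
  pink: (234 − 253.5)² / 253.5 = 1.5000
  white: (143 − 126.75)² / 126.75 = 2.0833
χ² = 0.0833 + 1.5000 + 2.0833 = 3.6666 ≈ 3.667

3.667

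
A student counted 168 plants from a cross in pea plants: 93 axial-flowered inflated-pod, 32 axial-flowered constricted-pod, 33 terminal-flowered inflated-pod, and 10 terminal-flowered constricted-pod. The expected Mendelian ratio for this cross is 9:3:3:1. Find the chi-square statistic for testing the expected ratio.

Total ratio parts = 16. Expected numbers out of 168:
  axial-flowered inflated-pod: 168 × 9/16 = 94.5
  axial-flowered constricted-pod: 168 × 3/16 = 31.5
  terminal-flowered inflated-pod: 168 × 3/16 = 31.5
  terminal-flowered constricted-pod: 168 × 1/16 = 10.5
χ² = Σ (O − E)² / E
  axial-flowered inflated-pod: (93 − 94.5)² / 94.5 = 0.0238
  axial-flowered constricted-pod: (32 − 31.5)² / 31.5 = 0.0079
  terminal-flowered inflated-pod: (33 − 31.5)² / 31.5 = 0.0714
  terminal-flowered constricted-pod: (10 − 10.5)² / 10.5 = 0.0238
χ² = 0.0238 + 0.0079 + 0.0714 + 0.0238 = 0.1269 ≈ 0.127

0.127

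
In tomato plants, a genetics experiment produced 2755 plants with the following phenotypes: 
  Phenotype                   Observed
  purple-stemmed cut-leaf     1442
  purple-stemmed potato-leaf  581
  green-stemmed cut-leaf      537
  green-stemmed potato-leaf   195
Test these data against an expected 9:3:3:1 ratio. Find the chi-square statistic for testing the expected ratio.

Total ratio parts = 16. Expected numbers out of 2755:
  purple-stemmed cut-leaf: 2755 × 9/16 = 1549.6875
  purple-stemmed potato-leaf: 2755 × 3/16 = 516.5625
  green-stemmed cut-leaf: 2755 × 3/16 = 516.5625
  green-stemmed potato-leaf: 2755 × 1/16 = 172.1875
χ² = Σ (O − E)² / E
  purple-stemmed cut-leaf: (1442 − 1549.6875)² / 1549.6875 = 7.4832
  purple-stemmed potato-leaf: (581 − 516.5625)² / 516.5625 = 8.0381
  green-stemmed cut-leaf: (537 − 516.5625)² / 516.5625 = 0.8086
  green-stemmed potato-leaf: (195 − 172.1875)² / 172.1875 = 3.0223
χ² = 7.4832 + 8.0381 + 0.8086 + 3.0223 = 19.3522 ≈ 19.352

19.352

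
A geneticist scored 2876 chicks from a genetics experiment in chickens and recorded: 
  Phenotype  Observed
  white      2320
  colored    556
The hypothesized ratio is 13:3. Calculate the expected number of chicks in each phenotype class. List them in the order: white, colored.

Expected counts for N = 2876 under a 13:3 ratio (total parts = 16):
  white: 2876 × 13/16 = 2336.75
  colored: 2876 × 3/16 = 539.25

2336.75, 539.25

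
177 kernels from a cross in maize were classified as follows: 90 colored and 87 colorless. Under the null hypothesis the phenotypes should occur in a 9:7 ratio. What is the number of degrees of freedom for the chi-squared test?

A goodness-of-fit test with 2 phenotype classes has df = 2 − 1 = 1.

1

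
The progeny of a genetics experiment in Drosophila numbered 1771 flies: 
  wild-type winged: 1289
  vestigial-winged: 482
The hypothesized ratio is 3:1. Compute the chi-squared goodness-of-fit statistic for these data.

4.639

Total ratio parts = 4. Expected numbers out of 1771:
  wild-type winged: 1771 × 3/4 = 1328.25
  vestigial-winged: 1771 × 1/4 = 442.75
χ² = Σ (O − E)² / E
  wild-type winged: (1289 − 1328.25)² / 1328.25 = 1.1598
  vestigial-winged: (482 − 442.75)² / 442.75 = 3.4795
χ² = 1.1598 + 3.4795 = 4.6393 ≈ 4.639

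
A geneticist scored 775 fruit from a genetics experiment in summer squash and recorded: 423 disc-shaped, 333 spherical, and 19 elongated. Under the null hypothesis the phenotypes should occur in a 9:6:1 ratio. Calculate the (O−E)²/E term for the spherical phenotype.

Expected counts for N = 775 under a 9:6:1 ratio (total parts = 16):
  disc-shaped: 775 × 9/16 = 435.9375
  spherical: 775 × 6/16 = 290.625
  elongated: 775 × 1/16 = 48.4375
Contribution of spherical: (333 − 290.625)² / 290.625 = 6.1785

6.179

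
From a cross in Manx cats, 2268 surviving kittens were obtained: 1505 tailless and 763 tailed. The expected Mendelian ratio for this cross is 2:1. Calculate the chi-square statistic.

Under the 2:1 hypothesis (Σ ratio = 3, N = 2268):
  tailless: 2268 × 2/3 = 1512
  tailed: 2268 × 1/3 = 756
χ² = Σ (O − E)² / E
  tailless: (1505 − 1512)² / 1512 = 0.0324
  tailed: (763 − 756)² / 756 = 0.0648
χ² = 0.0324 + 0.0648 = 0.0972 ≈ 0.097

0.097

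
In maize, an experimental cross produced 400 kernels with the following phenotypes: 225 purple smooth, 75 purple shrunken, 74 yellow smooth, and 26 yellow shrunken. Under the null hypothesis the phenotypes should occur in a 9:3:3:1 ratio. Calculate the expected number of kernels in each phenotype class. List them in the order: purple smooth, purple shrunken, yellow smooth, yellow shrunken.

225, 75, 75, 25

The 9:3:3:1 ratio has 16 parts, so with N = 400 the expected counts are:
  purple smooth: 400 × 9/16 = 225
  purple shrunken: 400 × 3/16 = 75
  yellow smooth: 400 × 3/16 = 75
  yellow shrunken: 400 × 1/16 = 25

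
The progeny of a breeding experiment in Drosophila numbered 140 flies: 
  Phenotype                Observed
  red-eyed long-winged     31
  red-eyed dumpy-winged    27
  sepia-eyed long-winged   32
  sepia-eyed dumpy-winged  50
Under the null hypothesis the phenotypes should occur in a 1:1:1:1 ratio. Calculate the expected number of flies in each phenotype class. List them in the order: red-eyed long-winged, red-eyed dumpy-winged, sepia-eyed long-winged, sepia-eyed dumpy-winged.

35, 35, 35, 35

Expected counts for N = 140 under a 1:1:1:1 ratio (total parts = 4):
  red-eyed long-winged: 140 × 1/4 = 35
  red-eyed dumpy-winged: 140 × 1/4 = 35
  sepia-eyed long-winged: 140 × 1/4 = 35
  sepia-eyed dumpy-winged: 140 × 1/4 = 35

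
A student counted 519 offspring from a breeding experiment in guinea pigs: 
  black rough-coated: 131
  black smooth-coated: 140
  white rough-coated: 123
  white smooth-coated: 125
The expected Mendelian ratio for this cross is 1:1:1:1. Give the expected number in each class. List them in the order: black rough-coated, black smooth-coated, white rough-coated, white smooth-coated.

129.75, 129.75, 129.75, 129.75

Total ratio parts = 4. Expected numbers out of 519:
  black rough-coated: 519 × 1/4 = 129.75
  black smooth-coated: 519 × 1/4 = 129.75
  white rough-coated: 519 × 1/4 = 129.75
  white smooth-coated: 519 × 1/4 = 129.75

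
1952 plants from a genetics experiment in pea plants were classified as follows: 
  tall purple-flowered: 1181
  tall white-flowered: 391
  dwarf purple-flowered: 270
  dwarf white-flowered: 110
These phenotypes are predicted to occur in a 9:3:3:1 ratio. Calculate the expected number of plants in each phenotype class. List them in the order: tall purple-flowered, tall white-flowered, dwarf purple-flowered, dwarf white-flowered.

Total ratio parts = 16. Expected numbers out of 1952:
  tall purple-flowered: 1952 × 9/16 = 1098
  tall white-flowered: 1952 × 3/16 = 366
  dwarf purple-flowered: 1952 × 3/16 = 366
  dwarf white-flowered: 1952 × 1/16 = 122

1098, 366, 366, 122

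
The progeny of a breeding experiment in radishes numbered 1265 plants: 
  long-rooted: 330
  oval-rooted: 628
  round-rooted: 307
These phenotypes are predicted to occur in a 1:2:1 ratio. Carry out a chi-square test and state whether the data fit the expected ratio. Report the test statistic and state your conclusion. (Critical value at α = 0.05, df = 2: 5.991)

0.900; consistent

Total ratio parts = 4. Expected numbers out of 1265:
  long-rooted: 1265 × 1/4 = 316.25
  oval-rooted: 1265 × 2/4 = 632.5
  round-rooted: 1265 × 1/4 = 316.25
χ² = Σ (O − E)² / E
  long-rooted: (330 − 316.25)² / 316.25 = 0.5978
  oval-rooted: (628 − 632.5)² / 632.5 = 0.0320
  round-rooted: (307 − 316.25)² / 316.25 = 0.2706
χ² = 0.5978 + 0.0320 + 0.2706 = 0.9004 ≈ 0.900
Degrees of freedom = 3 − 1 = 2; critical value at α = 0.05 is 5.991.
Since 0.900 < 5.991, we fail to reject the null hypothesis — the data are consistent with the 1:2:1 ratio.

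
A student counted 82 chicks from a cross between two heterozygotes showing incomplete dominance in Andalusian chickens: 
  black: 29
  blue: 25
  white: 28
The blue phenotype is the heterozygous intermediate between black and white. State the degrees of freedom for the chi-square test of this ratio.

2

With incomplete dominance, a heterozygote × heterozygote cross gives a 1:2:1 phenotypic ratio.
A goodness-of-fit test with 3 phenotype classes has df = 3 − 1 = 2.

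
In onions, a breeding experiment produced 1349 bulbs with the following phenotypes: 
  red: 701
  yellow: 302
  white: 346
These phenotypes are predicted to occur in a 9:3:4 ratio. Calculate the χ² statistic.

Under the 9:3:4 hypothesis (Σ ratio = 16, N = 1349):
  red: 1349 × 9/16 = 758.8125
  yellow: 1349 × 3/16 = 252.9375
  white: 1349 × 4/16 = 337.25
χ² = Σ (O − E)² / E
  red: (701 − 758.8125)² / 758.8125 = 4.4046
  yellow: (302 − 252.9375)² / 252.9375 = 9.5167
  white: (346 − 337.25)² / 337.25 = 0.2270
χ² = 4.4046 + 9.5167 + 0.2270 = 14.1483 ≈ 14.148

14.148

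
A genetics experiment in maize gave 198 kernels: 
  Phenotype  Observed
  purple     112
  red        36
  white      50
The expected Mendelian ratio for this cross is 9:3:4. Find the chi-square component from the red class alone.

0.034

Total ratio parts = 16. Expected numbers out of 198:
  purple: 198 × 9/16 = 111.375
  red: 198 × 3/16 = 37.125
  white: 198 × 4/16 = 49.5
Contribution of red: (36 − 37.125)² / 37.125 = 0.0341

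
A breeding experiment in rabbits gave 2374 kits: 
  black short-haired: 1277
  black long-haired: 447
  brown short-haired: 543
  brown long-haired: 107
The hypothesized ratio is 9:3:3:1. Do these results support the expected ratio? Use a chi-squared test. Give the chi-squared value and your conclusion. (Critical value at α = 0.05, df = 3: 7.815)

Total ratio parts = 16. Expected numbers out of 2374:
  black short-haired: 2374 × 9/16 = 1335.375
  black long-haired: 2374 × 3/16 = 445.125
  brown short-haired: 2374 × 3/16 = 445.125
  brown long-haired: 2374 × 1/16 = 148.375
χ² = Σ (O − E)² / E
  black short-haired: (1277 − 1335.375)² / 1335.375 = 2.5518
  black long-haired: (447 − 445.125)² / 445.125 = 0.0079
  brown short-haired: (543 − 445.125)² / 445.125 = 21.5210
  brown long-haired: (107 − 148.375)² / 148.375 = 11.5376
χ² = 2.5518 + 0.0079 + 21.5210 + 11.5376 = 35.6183 ≈ 35.618
Degrees of freedom = 4 − 1 = 3; critical value at α = 0.05 is 7.815.
Since 35.618 > 7.815, we reject the null hypothesis — the data do not fit the 9:3:3:1 ratio.

35.618; not consistent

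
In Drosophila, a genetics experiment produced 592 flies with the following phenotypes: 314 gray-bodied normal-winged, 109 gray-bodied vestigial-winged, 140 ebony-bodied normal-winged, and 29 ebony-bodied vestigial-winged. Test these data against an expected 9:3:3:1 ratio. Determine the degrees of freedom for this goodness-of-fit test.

A goodness-of-fit test with 4 phenotype classes has df = 4 − 1 = 3.

3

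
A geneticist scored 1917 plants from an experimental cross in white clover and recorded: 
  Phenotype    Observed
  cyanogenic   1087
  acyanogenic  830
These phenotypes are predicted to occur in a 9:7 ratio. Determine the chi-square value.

0.160

Under the 9:7 hypothesis (Σ ratio = 16, N = 1917):
  cyanogenic: 1917 × 9/16 = 1078.3125
  acyanogenic: 1917 × 7/16 = 838.6875
χ² = Σ (O − E)² / E
  cyanogenic: (1087 − 1078.3125)² / 1078.3125 = 0.0700
  acyanogenic: (830 − 838.6875)² / 838.6875 = 0.0900
χ² = 0.0700 + 0.0900 = 0.160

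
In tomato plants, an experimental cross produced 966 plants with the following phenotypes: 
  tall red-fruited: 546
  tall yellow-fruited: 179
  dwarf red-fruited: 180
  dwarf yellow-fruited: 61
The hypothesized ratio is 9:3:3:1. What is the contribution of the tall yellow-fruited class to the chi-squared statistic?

Total ratio parts = 16. Expected numbers out of 966:
  tall red-fruited: 966 × 9/16 = 543.375
  tall yellow-fruited: 966 × 3/16 = 181.125
  dwarf red-fruited: 966 × 3/16 = 181.125
  dwarf yellow-fruited: 966 × 1/16 = 60.375
Contribution of tall yellow-fruited: (179 − 181.125)² / 181.125 = 0.0249

0.025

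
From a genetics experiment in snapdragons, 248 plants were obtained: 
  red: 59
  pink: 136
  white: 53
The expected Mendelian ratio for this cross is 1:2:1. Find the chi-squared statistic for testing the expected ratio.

2.613

Expected counts for N = 248 under a 1:2:1 ratio (total parts = 4):
  red: 248 × 1/4 = 62
  pink: 248 × 2/4 = 124
  white: 248 × 1/4 = 62
χ² = Σ (O − E)² / E
  red: (59 − 62)² / 62 = 0.1452
  pink: (136 − 124)² / 124 = 1.1613
  white: (53 − 62)² / 62 = 1.3065
χ² = 0.1452 + 1.1613 + 1.3065 = 2.613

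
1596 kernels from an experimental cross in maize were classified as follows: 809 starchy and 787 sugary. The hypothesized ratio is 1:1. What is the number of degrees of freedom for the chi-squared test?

1

A goodness-of-fit test with 2 phenotype classes has df = 2 − 1 = 1.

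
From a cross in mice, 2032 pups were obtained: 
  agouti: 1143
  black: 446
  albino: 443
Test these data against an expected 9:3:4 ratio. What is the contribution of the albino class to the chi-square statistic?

The 9:3:4 ratio has 16 parts, so with N = 2032 the expected counts are:
  agouti: 2032 × 9/16 = 1143
  black: 2032 × 3/16 = 381
  albino: 2032 × 4/16 = 508
Contribution of albino: (443 − 508)² / 508 = 8.3169

8.317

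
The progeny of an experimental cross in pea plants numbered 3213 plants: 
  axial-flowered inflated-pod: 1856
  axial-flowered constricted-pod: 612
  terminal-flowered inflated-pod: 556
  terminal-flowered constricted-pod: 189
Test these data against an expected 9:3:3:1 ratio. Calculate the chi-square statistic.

5.738

Expected counts for N = 3213 under a 9:3:3:1 ratio (total parts = 16):
  axial-flowered inflated-pod: 3213 × 9/16 = 1807.3125
  axial-flowered constricted-pod: 3213 × 3/16 = 602.4375
  terminal-flowered inflated-pod: 3213 × 3/16 = 602.4375
  terminal-flowered constricted-pod: 3213 × 1/16 = 200.8125
χ² = Σ (O − E)² / E
  axial-flowered inflated-pod: (1856 − 1807.3125)² / 1807.3125 = 1.3116
  axial-flowered constricted-pod: (612 − 602.4375)² / 602.4375 = 0.1518
  terminal-flowered inflated-pod: (556 − 602.4375)² / 602.4375 = 3.5795
  terminal-flowered constricted-pod: (189 − 200.8125)² / 200.8125 = 0.6949
χ² = 1.3116 + 0.1518 + 3.5795 + 0.6949 = 5.7378 ≈ 5.738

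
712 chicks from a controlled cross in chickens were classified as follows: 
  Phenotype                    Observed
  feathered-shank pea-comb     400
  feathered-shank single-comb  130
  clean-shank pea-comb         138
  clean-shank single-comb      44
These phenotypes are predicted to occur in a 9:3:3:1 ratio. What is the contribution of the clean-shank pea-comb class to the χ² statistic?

Total ratio parts = 16. Expected numbers out of 712:
  feathered-shank pea-comb: 712 × 9/16 = 400.5
  feathered-shank single-comb: 712 × 3/16 = 133.5
  clean-shank pea-comb: 712 × 3/16 = 133.5
  clean-shank single-comb: 712 × 1/16 = 44.5
Contribution of clean-shank pea-comb: (138 − 133.5)² / 133.5 = 0.1517

0.152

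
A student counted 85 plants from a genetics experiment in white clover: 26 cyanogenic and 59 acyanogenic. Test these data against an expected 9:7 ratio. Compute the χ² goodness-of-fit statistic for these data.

Expected counts for N = 85 under a 9:7 ratio (total parts = 16):
  cyanogenic: 85 × 9/16 = 47.8125
  acyanogenic: 85 × 7/16 = 37.1875
χ² = Σ (O − E)² / E
  cyanogenic: (26 − 47.8125)² / 47.8125 = 9.9511
  acyanogenic: (59 − 37.1875)² / 37.1875 = 12.7942
χ² = 9.9511 + 12.7942 = 22.7453 ≈ 22.745

22.745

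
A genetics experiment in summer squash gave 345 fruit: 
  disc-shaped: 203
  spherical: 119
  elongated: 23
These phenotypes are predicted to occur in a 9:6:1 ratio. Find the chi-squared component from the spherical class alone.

0.832

Expected counts for N = 345 under a 9:6:1 ratio (total parts = 16):
  disc-shaped: 345 × 9/16 = 194.0625
  spherical: 345 × 6/16 = 129.375
  elongated: 345 × 1/16 = 21.5625
Contribution of spherical: (119 − 129.375)² / 129.375 = 0.8320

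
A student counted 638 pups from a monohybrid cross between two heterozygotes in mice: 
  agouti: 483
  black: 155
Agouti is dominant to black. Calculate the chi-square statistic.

For a monohybrid cross between heterozygotes with complete dominance, the expected phenotypic ratio is 3:1.
Expected counts for N = 638 under a 3:1 ratio (total parts = 4):
  agouti: 638 × 3/4 = 478.5
  black: 638 × 1/4 = 159.5
χ² = Σ (O − E)² / E
  agouti: (483 − 478.5)² / 478.5 = 0.0423
  black: (155 − 159.5)² / 159.5 = 0.1270
χ² = 0.0423 + 0.1270 = 0.1693 ≈ 0.169

0.169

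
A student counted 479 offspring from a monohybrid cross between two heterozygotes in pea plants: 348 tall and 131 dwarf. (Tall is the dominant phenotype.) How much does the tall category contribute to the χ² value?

For a monohybrid cross between heterozygotes with complete dominance, the expected phenotypic ratio is 3:1.
Under the 3:1 hypothesis (Σ ratio = 4, N = 479):
  tall: 479 × 3/4 = 359.25
  dwarf: 479 × 1/4 = 119.75
Contribution of tall: (348 − 359.25)² / 359.25 = 0.3523

0.352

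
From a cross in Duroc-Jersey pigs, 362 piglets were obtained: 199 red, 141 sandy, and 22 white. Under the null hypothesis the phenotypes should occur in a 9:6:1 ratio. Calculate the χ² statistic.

0.325

The 9:6:1 ratio has 16 parts, so with N = 362 the expected counts are:
  red: 362 × 9/16 = 203.625
  sandy: 362 × 6/16 = 135.75
  white: 362 × 1/16 = 22.625
χ² = Σ (O − E)² / E
  red: (199 − 203.625)² / 203.625 = 0.1050
  sandy: (141 − 135.75)² / 135.75 = 0.2030
  white: (22 − 22.625)² / 22.625 = 0.0173
χ² = 0.1050 + 0.2030 + 0.0173 = 0.3253 ≈ 0.325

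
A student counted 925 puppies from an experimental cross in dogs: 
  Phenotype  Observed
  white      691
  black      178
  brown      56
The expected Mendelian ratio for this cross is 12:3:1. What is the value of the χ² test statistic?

0.188

Expected counts for N = 925 under a 12:3:1 ratio (total parts = 16):
  white: 925 × 12/16 = 693.75
  black: 925 × 3/16 = 173.4375
  brown: 925 × 1/16 = 57.8125
χ² = Σ (O − E)² / E
  white: (691 − 693.75)² / 693.75 = 0.0109
  black: (178 − 173.4375)² / 173.4375 = 0.1200
  brown: (56 − 57.8125)² / 57.8125 = 0.0568
χ² = 0.0109 + 0.1200 + 0.0568 = 0.1877 ≈ 0.188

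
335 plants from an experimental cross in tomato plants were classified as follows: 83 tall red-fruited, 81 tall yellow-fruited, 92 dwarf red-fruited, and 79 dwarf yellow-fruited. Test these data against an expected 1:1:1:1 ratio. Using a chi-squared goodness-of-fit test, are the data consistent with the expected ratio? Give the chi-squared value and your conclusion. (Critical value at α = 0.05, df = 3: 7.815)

1.179; consistent

The 1:1:1:1 ratio has 4 parts, so with N = 335 the expected counts are:
  tall red-fruited: 335 × 1/4 = 83.75
  tall yellow-fruited: 335 × 1/4 = 83.75
  dwarf red-fruited: 335 × 1/4 = 83.75
  dwarf yellow-fruited: 335 × 1/4 = 83.75
χ² = Σ (O − E)² / E
  tall red-fruited: (83 − 83.75)² / 83.75 = 0.0067
  tall yellow-fruited: (81 − 83.75)² / 83.75 = 0.0903
  dwarf red-fruited: (92 − 83.75)² / 83.75 = 0.8127
  dwarf yellow-fruited: (79 − 83.75)² / 83.75 = 0.2694
χ² = 0.0067 + 0.0903 + 0.8127 + 0.2694 = 1.1791 ≈ 1.179
Degrees of freedom = 4 − 1 = 3; critical value at α = 0.05 is 7.815.
Since 1.179 < 7.815, we fail to reject the null hypothesis — the data are consistent with the 1:1:1:1 ratio.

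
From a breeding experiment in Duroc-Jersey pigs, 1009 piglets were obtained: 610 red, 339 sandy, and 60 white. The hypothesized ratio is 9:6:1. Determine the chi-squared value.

Total ratio parts = 16. Expected numbers out of 1009:
  red: 1009 × 9/16 = 567.5625
  sandy: 1009 × 6/16 = 378.375
  white: 1009 × 1/16 = 63.0625
χ² = Σ (O − E)² / E
  red: (610 − 567.5625)² / 567.5625 = 3.1731
  sandy: (339 − 378.375)² / 378.375 = 4.0975
  white: (60 − 63.0625)² / 63.0625 = 0.1487
χ² = 3.1731 + 4.0975 + 0.1487 = 7.4193 ≈ 7.419

7.419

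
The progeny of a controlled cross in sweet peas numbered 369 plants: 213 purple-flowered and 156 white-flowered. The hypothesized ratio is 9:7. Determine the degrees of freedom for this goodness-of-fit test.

A goodness-of-fit test with 2 phenotype classes has df = 2 − 1 = 1.

1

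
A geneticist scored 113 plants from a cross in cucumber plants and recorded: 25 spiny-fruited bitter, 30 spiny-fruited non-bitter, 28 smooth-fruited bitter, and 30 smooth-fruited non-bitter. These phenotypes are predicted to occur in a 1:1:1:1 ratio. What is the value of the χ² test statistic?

0.593

Expected counts for N = 113 under a 1:1:1:1 ratio (total parts = 4):
  spiny-fruited bitter: 113 × 1/4 = 28.25
  spiny-fruited non-bitter: 113 × 1/4 = 28.25
  smooth-fruited bitter: 113 × 1/4 = 28.25
  smooth-fruited non-bitter: 113 × 1/4 = 28.25
χ² = Σ (O − E)² / E
  spiny-fruited bitter: (25 − 28.25)² / 28.25 = 0.3739
  spiny-fruited non-bitter: (30 − 28.25)² / 28.25 = 0.1084
  smooth-fruited bitter: (28 − 28.25)² / 28.25 = 0.0022
  smooth-fruited non-bitter: (30 − 28.25)² / 28.25 = 0.1084
χ² = 0.3739 + 0.1084 + 0.0022 + 0.1084 = 0.5929 ≈ 0.593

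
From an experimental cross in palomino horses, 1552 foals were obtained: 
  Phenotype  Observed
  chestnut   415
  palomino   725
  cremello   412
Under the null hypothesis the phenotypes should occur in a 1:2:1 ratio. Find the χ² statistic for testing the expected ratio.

6.715

The 1:2:1 ratio has 4 parts, so with N = 1552 the expected counts are:
  chestnut: 1552 × 1/4 = 388
  palomino: 1552 × 2/4 = 776
  cremello: 1552 × 1/4 = 388
χ² = Σ (O − E)² / E
  chestnut: (415 − 388)² / 388 = 1.8789
  palomino: (725 − 776)² / 776 = 3.3518
  cremello: (412 − 388)² / 388 = 1.4845
χ² = 1.8789 + 3.3518 + 1.4845 = 6.7152 ≈ 6.715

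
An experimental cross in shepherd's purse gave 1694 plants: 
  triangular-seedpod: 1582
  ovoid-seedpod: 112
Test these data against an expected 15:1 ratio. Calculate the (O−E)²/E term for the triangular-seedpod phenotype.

0.024

Expected counts for N = 1694 under a 15:1 ratio (total parts = 16):
  triangular-seedpod: 1694 × 15/16 = 1588.125
  ovoid-seedpod: 1694 × 1/16 = 105.875
Contribution of triangular-seedpod: (1582 − 1588.125)² / 1588.125 = 0.0236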